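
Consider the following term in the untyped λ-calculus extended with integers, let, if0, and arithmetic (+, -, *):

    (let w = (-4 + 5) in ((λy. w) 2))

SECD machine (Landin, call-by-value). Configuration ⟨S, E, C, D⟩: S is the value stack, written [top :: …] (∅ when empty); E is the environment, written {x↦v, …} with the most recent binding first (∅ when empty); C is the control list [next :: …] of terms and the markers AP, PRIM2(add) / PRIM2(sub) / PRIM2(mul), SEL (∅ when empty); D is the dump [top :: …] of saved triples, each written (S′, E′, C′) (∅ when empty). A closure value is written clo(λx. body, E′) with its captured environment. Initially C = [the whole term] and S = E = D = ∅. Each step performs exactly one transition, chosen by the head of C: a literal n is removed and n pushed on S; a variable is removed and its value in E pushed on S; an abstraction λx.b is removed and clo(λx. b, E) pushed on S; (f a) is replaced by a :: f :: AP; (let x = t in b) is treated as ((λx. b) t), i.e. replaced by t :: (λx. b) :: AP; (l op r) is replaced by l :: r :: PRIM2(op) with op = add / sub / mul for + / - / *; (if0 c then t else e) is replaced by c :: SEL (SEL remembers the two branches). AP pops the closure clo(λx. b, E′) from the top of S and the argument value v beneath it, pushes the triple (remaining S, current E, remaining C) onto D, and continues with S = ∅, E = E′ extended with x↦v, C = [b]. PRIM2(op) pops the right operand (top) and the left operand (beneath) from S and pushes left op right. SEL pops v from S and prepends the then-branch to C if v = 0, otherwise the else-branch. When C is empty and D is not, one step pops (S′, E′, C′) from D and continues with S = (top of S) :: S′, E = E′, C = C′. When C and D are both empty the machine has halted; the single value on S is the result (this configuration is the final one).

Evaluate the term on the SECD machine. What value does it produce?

Answer: 1

Derivation:
step 0: <S=∅, E=∅, C=[(let w = (-4 + 5) in ((λy. w) 2))], D=∅>
step 1: <S=∅, E=∅, C=[(-4 + 5) :: (λw. ((λy. w) 2)) :: AP], D=∅>
step 2: <S=∅, E=∅, C=[-4 :: 5 :: PRIM2(add) :: (λw. ((λy. w) 2)) :: AP], D=∅>
step 3: <S=[-4], E=∅, C=[5 :: PRIM2(add) :: (λw. ((λy. w) 2)) :: AP], D=∅>
step 4: <S=[5 :: -4], E=∅, C=[PRIM2(add) :: (λw. ((λy. w) 2)) :: AP], D=∅>
step 5: <S=[1], E=∅, C=[(λw. ((λy. w) 2)) :: AP], D=∅>
step 6: <S=[clo(λw. ((λy. w) 2), ∅) :: 1], E=∅, C=[AP], D=∅>
step 7: <S=∅, E={w↦1}, C=[((λy. w) 2)], D=[(∅, ∅, ∅)]>
step 8: <S=∅, E={w↦1}, C=[2 :: (λy. w) :: AP], D=[(∅, ∅, ∅)]>
step 9: <S=[2], E={w↦1}, C=[(λy. w) :: AP], D=[(∅, ∅, ∅)]>
step 10: <S=[clo(λy. w, {w↦1}) :: 2], E={w↦1}, C=[AP], D=[(∅, ∅, ∅)]>
step 11: <S=∅, E={y↦2, w↦1}, C=[w], D=[(∅, {w↦1}, ∅) :: (∅, ∅, ∅)]>
step 12: <S=[1], E={y↦2, w↦1}, C=∅, D=[(∅, {w↦1}, ∅) :: (∅, ∅, ∅)]>
step 13: <S=[1], E={w↦1}, C=∅, D=[(∅, ∅, ∅)]>
step 14: <S=[1], E=∅, C=∅, D=∅>
→ final value 1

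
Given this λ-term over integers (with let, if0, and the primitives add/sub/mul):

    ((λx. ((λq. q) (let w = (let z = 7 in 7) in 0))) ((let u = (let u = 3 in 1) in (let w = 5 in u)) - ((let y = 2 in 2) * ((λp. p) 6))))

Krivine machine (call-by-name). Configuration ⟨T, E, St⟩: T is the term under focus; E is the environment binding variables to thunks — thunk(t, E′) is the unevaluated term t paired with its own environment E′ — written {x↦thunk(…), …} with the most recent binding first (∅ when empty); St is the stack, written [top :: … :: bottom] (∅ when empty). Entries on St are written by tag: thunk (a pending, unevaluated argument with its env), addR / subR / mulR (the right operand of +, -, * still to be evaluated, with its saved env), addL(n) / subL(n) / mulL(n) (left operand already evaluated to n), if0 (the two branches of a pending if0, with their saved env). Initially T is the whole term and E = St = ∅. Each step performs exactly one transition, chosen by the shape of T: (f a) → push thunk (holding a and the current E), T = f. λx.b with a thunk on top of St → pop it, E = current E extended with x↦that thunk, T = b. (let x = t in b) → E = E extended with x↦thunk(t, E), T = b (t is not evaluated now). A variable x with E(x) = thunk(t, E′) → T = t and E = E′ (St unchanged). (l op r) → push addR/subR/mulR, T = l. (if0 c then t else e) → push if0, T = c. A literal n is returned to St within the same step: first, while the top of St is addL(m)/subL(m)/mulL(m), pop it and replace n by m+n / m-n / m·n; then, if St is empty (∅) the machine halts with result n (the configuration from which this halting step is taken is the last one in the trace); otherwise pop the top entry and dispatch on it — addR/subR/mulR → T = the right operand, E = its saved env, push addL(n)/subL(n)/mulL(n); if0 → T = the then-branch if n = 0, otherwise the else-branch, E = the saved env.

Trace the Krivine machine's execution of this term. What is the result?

Answer: 0

Machine steps:
t=0: <T=((λx. ((λq. q) (let w = (let z = 7 in 7) in 0))) ((let u = (let u = 3 in 1) in (let w = 5 in u)) - ((let y = 2 in 2) * ((λp. p) 6)))), E=∅, St=∅>
t=1: <T=(λx. ((λq. q) (let w = (let z = 7 in 7) in 0))), E=∅, St=[thunk]>
t=2: <T=((λq. q) (let w = (let z = 7 in 7) in 0)), E={x↦thunk(((let u = (let u = 3 in 1) in (let w = 5 in u)) - ((let y = 2 in 2) * ((λp. p) 6))), ∅)}, St=∅>
t=3: <T=(λq. q), E={x↦thunk(((let u = (let u = 3 in 1) in (let w = 5 in u)) - ((let y = 2 in 2) * ((λp. p) 6))), ∅)}, St=[thunk]>
t=4: <T=q, E={q↦thunk((let w = (let z = 7 in 7) in 0), {x↦thunk(((let u = (let u = 3 in 1) in (let w = 5 in u)) - ((let y = 2 in 2) * ((λp. p) 6))), ∅)}), x↦thunk(((let u = (let u = 3 in 1) in (let w = 5 in u)) - ((let y = 2 in 2) * ((λp. p) 6))), ∅)}, St=∅>
t=5: <T=(let w = (let z = 7 in 7) in 0), E={x↦thunk(((let u = (let u = 3 in 1) in (let w = 5 in u)) - ((let y = 2 in 2) * ((λp. p) 6))), ∅)}, St=∅>
t=6: <T=0, E={w↦thunk((let z = 7 in 7), {x↦thunk(((let u = (let u = 3 in 1) in (let w = 5 in u)) - ((let y = 2 in 2) * ((λp. p) 6))), ∅)}), x↦thunk(((let u = (let u = 3 in 1) in (let w = 5 in u)) - ((let y = 2 in 2) * ((λp. p) 6))), ∅)}, St=∅>
→ final value 0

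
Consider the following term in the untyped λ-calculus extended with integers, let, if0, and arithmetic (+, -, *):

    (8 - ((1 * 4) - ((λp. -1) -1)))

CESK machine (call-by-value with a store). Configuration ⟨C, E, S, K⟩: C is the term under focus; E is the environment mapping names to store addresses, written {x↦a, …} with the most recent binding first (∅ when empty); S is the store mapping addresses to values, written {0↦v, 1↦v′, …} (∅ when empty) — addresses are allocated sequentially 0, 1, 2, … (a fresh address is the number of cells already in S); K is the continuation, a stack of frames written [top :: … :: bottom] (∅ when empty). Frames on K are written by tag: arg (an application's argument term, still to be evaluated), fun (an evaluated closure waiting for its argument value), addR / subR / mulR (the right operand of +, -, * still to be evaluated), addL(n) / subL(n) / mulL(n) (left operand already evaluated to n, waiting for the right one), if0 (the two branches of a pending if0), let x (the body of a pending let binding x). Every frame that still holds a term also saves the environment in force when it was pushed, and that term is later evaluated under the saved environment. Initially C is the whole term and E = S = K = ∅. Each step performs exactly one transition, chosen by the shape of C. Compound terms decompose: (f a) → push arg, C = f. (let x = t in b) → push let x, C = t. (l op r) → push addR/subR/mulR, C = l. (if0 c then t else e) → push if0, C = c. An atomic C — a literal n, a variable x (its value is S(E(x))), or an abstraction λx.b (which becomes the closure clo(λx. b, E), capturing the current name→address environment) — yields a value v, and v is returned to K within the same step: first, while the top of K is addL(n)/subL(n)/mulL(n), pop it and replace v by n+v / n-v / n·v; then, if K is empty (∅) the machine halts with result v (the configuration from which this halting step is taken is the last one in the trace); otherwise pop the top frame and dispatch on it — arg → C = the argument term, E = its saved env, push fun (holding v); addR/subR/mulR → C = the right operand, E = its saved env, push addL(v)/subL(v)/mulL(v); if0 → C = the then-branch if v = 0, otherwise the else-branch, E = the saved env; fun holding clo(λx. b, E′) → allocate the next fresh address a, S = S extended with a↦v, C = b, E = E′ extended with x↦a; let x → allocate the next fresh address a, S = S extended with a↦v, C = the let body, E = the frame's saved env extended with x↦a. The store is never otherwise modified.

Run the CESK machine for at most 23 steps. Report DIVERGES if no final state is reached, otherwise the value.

Answer: 3

Machine steps:
[0] ⟨C=(8 - ((1 * 4) - ((λp. -1) -1))); E=∅; S=∅; K=∅⟩
[1] ⟨C=8; E=∅; S=∅; K=[subR]⟩
[2] ⟨C=((1 * 4) - ((λp. -1) -1)); E=∅; S=∅; K=[subL(8)]⟩
[3] ⟨C=(1 * 4); E=∅; S=∅; K=[subR :: subL(8)]⟩
[4] ⟨C=1; E=∅; S=∅; K=[mulR :: subR :: subL(8)]⟩
[5] ⟨C=4; E=∅; S=∅; K=[mulL(1) :: subR :: subL(8)]⟩
[6] ⟨C=((λp. -1) -1); E=∅; S=∅; K=[subL(4) :: subL(8)]⟩
[7] ⟨C=(λp. -1); E=∅; S=∅; K=[arg :: subL(4) :: subL(8)]⟩
[8] ⟨C=-1; E=∅; S=∅; K=[fun :: subL(4) :: subL(8)]⟩
[9] ⟨C=-1; E={p↦0}; S={0↦-1}; K=[subL(4) :: subL(8)]⟩
→ final value 3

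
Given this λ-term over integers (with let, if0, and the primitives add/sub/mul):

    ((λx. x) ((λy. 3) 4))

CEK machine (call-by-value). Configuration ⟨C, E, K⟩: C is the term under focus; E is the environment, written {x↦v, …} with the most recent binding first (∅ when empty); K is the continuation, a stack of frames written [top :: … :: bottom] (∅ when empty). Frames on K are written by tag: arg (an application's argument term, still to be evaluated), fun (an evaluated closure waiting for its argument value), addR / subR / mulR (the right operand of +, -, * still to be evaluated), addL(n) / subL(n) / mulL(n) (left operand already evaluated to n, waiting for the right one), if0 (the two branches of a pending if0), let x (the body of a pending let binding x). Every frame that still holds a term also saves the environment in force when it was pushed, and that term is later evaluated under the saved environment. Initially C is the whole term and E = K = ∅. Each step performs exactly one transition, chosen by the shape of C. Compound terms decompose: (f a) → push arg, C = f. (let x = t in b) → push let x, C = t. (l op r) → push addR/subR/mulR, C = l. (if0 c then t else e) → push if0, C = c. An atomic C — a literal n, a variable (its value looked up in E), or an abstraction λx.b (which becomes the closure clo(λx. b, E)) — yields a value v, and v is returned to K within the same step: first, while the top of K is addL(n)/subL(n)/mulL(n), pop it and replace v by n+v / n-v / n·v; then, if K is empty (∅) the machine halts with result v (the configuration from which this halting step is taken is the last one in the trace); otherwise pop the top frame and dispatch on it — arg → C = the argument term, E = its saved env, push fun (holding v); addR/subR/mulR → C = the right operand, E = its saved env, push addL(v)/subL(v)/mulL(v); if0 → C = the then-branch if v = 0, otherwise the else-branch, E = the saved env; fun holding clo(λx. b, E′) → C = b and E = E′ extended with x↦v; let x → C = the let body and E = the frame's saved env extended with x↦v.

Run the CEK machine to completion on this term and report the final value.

Answer: 3

Machine steps:
t=0: [C=((λx. x) ((λy. 3) 4)) | E=∅ | K=∅]
t=1: [C=(λx. x) | E=∅ | K=[arg]]
t=2: [C=((λy. 3) 4) | E=∅ | K=[fun]]
t=3: [C=(λy. 3) | E=∅ | K=[arg :: fun]]
t=4: [C=4 | E=∅ | K=[fun :: fun]]
t=5: [C=3 | E={y↦4} | K=[fun]]
t=6: [C=x | E={x↦3} | K=∅]
→ final value 3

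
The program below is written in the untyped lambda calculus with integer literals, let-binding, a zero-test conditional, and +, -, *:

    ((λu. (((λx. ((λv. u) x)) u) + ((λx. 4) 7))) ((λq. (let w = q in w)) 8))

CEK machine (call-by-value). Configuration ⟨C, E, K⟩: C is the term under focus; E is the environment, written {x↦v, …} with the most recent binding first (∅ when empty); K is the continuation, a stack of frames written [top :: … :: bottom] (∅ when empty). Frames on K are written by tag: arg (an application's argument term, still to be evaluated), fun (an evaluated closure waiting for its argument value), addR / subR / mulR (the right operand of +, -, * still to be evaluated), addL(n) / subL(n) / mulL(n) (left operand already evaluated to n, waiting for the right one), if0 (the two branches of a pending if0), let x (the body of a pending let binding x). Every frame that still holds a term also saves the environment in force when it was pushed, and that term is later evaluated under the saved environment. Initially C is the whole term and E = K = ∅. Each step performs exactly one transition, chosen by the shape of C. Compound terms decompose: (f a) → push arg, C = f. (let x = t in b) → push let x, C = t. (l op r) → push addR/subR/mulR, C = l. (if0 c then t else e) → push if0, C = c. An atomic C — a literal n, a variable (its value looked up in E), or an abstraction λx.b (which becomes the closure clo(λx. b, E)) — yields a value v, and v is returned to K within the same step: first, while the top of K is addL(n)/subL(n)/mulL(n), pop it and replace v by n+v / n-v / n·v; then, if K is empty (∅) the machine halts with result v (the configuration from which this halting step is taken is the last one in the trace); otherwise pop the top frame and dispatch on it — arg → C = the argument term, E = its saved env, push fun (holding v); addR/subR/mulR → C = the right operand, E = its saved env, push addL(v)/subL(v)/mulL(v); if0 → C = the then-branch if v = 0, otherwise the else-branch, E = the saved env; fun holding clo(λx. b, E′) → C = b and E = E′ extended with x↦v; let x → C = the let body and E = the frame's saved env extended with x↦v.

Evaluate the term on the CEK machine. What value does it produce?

Answer: 12

Derivation:
step 0: <C=((λu. (((λx. ((λv. u) x)) u) + ((λx. 4) 7))) ((λq. (let w = q in w)) 8)), E=∅, K=∅>
step 1: <C=(λu. (((λx. ((λv. u) x)) u) + ((λx. 4) 7))), E=∅, K=[arg]>
step 2: <C=((λq. (let w = q in w)) 8), E=∅, K=[fun]>
step 3: <C=(λq. (let w = q in w)), E=∅, K=[arg :: fun]>
step 4: <C=8, E=∅, K=[fun :: fun]>
step 5: <C=(let w = q in w), E={q↦8}, K=[fun]>
step 6: <C=q, E={q↦8}, K=[let w :: fun]>
step 7: <C=w, E={w↦8, q↦8}, K=[fun]>
step 8: <C=(((λx. ((λv. u) x)) u) + ((λx. 4) 7)), E={u↦8}, K=∅>
step 9: <C=((λx. ((λv. u) x)) u), E={u↦8}, K=[addR]>
step 10: <C=(λx. ((λv. u) x)), E={u↦8}, K=[arg :: addR]>
step 11: <C=u, E={u↦8}, K=[fun :: addR]>
step 12: <C=((λv. u) x), E={x↦8, u↦8}, K=[addR]>
step 13: <C=(λv. u), E={x↦8, u↦8}, K=[arg :: addR]>
step 14: <C=x, E={x↦8, u↦8}, K=[fun :: addR]>
step 15: <C=u, E={v↦8, x↦8, u↦8}, K=[addR]>
step 16: <C=((λx. 4) 7), E={u↦8}, K=[addL(8)]>
step 17: <C=(λx. 4), E={u↦8}, K=[arg :: addL(8)]>
step 18: <C=7, E={u↦8}, K=[fun :: addL(8)]>
step 19: <C=4, E={x↦7, u↦8}, K=[addL(8)]>
→ final value 12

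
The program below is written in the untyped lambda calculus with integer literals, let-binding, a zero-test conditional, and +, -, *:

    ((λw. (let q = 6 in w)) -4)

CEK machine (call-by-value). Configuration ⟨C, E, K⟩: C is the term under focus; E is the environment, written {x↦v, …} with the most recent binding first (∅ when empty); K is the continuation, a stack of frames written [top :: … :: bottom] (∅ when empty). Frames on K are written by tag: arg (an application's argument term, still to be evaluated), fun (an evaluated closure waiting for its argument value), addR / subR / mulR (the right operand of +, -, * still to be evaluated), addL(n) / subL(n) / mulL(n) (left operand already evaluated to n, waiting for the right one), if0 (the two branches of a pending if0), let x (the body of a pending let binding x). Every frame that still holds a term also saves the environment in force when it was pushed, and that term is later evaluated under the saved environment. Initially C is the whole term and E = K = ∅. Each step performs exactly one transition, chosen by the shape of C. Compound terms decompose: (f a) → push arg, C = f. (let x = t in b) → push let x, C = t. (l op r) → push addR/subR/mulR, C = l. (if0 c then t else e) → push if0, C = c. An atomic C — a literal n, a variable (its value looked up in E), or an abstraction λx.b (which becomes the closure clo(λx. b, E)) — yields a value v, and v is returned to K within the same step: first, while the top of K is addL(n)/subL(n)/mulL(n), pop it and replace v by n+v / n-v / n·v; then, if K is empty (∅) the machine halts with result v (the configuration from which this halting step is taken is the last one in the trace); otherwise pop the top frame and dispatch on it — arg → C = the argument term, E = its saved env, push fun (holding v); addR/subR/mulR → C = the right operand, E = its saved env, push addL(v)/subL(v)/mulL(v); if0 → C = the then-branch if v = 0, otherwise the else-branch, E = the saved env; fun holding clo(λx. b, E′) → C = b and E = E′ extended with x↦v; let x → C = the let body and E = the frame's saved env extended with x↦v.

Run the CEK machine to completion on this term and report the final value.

[0] <C=((λw. (let q = 6 in w)) -4), E=∅, K=∅>
[1] <C=(λw. (let q = 6 in w)), E=∅, K=[arg]>
[2] <C=-4, E=∅, K=[fun]>
[3] <C=(let q = 6 in w), E={w↦-4}, K=∅>
[4] <C=6, E={w↦-4}, K=[let q]>
[5] <C=w, E={q↦6, w↦-4}, K=∅>
→ final value -4

Answer: -4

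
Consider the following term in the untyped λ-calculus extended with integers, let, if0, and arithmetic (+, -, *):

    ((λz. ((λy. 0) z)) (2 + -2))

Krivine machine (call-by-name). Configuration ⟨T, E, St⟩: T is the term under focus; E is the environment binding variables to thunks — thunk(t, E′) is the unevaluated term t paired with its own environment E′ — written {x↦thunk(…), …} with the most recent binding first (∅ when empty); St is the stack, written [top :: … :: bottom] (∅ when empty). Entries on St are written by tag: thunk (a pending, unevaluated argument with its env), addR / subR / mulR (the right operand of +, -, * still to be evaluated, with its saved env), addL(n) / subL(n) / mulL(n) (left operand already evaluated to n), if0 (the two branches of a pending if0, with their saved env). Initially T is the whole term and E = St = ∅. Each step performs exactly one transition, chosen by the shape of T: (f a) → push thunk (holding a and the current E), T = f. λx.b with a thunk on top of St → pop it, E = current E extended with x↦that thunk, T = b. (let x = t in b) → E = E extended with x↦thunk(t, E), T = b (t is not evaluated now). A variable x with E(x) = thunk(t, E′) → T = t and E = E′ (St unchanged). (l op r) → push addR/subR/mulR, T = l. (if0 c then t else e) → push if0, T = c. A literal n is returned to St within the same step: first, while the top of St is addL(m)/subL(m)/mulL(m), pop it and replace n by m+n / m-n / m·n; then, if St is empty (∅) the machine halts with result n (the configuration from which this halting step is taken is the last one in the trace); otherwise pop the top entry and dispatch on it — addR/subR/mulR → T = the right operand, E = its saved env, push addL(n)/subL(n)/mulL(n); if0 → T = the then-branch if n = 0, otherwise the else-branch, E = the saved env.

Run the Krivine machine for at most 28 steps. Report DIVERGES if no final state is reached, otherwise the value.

[0] ⟨T=((λz. ((λy. 0) z)) (2 + -2)); E=∅; St=∅⟩
[1] ⟨T=(λz. ((λy. 0) z)); E=∅; St=[thunk]⟩
[2] ⟨T=((λy. 0) z); E={z↦thunk((2 + -2), ∅)}; St=∅⟩
[3] ⟨T=(λy. 0); E={z↦thunk((2 + -2), ∅)}; St=[thunk]⟩
[4] ⟨T=0; E={y↦thunk(z, {z↦thunk((2 + -2), ∅)}), z↦thunk((2 + -2), ∅)}; St=∅⟩
→ final value 0

Answer: 0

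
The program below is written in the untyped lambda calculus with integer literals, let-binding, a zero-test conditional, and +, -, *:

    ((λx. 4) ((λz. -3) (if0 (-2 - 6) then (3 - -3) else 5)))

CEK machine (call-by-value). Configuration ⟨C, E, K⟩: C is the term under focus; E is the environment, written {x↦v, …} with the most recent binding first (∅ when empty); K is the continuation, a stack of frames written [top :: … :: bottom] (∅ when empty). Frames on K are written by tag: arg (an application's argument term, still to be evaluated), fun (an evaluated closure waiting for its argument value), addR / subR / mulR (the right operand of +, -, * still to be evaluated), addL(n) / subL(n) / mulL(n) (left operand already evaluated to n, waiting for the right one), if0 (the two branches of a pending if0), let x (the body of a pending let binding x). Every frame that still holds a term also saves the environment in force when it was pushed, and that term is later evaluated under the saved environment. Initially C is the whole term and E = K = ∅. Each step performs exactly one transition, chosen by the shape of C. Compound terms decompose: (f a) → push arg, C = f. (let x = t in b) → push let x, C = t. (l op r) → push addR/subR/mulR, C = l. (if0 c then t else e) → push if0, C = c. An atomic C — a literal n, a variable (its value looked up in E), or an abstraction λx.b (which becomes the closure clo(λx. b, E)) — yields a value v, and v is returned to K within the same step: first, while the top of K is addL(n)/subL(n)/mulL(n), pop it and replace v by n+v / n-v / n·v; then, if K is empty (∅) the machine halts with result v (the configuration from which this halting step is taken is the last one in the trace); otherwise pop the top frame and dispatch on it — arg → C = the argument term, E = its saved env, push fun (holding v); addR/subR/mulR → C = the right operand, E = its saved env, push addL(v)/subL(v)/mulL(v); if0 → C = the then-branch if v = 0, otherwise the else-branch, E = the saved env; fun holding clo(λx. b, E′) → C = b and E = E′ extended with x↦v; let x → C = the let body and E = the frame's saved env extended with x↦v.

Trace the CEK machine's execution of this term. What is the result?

t=0: <C=((λx. 4) ((λz. -3) (if0 (-2 - 6) then (3 - -3) else 5))), E=∅, K=∅>
t=1: <C=(λx. 4), E=∅, K=[arg]>
t=2: <C=((λz. -3) (if0 (-2 - 6) then (3 - -3) else 5)), E=∅, K=[fun]>
t=3: <C=(λz. -3), E=∅, K=[arg :: fun]>
t=4: <C=(if0 (-2 - 6) then (3 - -3) else 5), E=∅, K=[fun :: fun]>
t=5: <C=(-2 - 6), E=∅, K=[if0 :: fun :: fun]>
t=6: <C=-2, E=∅, K=[subR :: if0 :: fun :: fun]>
t=7: <C=6, E=∅, K=[subL(-2) :: if0 :: fun :: fun]>
t=8: <C=5, E=∅, K=[fun :: fun]>
t=9: <C=-3, E={z↦5}, K=[fun]>
t=10: <C=4, E={x↦-3}, K=∅>
→ final value 4

Answer: 4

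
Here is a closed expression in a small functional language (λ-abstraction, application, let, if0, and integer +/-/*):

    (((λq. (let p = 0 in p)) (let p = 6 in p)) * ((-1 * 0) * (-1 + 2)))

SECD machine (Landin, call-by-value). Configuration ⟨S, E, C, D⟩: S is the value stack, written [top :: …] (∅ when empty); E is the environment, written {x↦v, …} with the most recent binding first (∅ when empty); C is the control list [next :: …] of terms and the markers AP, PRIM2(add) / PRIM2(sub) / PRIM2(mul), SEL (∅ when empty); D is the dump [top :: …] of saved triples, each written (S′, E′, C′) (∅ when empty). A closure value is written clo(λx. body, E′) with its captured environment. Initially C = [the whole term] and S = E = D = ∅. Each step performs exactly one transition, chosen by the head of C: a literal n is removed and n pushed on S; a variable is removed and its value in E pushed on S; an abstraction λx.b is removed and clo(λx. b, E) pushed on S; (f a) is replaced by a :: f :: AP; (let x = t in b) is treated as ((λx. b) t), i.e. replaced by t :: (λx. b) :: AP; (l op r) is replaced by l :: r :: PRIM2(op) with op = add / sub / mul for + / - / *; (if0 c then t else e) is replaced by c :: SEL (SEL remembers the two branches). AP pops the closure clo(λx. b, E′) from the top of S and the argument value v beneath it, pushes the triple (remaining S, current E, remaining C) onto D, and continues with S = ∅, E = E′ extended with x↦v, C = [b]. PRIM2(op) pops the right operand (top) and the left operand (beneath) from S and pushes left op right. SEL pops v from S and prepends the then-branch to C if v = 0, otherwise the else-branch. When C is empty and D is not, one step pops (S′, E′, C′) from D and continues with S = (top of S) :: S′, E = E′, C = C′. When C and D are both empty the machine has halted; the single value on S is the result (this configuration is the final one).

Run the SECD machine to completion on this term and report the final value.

0. ⟨S=∅; E=∅; C=[(((λq. (let p = 0 in p)) (let p = 6 in p)) * ((-1 * 0) * (-1 + 2)))]; D=∅⟩
1. ⟨S=∅; E=∅; C=[((λq. (let p = 0 in p)) (let p = 6 in p)) :: ((-1 * 0) * (-1 + 2)) :: PRIM2(mul)]; D=∅⟩
2. ⟨S=∅; E=∅; C=[(let p = 6 in p) :: (λq. (let p = 0 in p)) :: AP :: ((-1 * 0) * (-1 + 2)) :: PRIM2(mul)]; D=∅⟩
3. ⟨S=∅; E=∅; C=[6 :: (λp. p) :: AP :: (λq. (let p = 0 in p)) :: AP :: ((-1 * 0) * (-1 + 2)) :: PRIM2(mul)]; D=∅⟩
4. ⟨S=[6]; E=∅; C=[(λp. p) :: AP :: (λq. (let p = 0 in p)) :: AP :: ((-1 * 0) * (-1 + 2)) :: PRIM2(mul)]; D=∅⟩
5. ⟨S=[clo(λp. p, ∅) :: 6]; E=∅; C=[AP :: (λq. (let p = 0 in p)) :: AP :: ((-1 * 0) * (-1 + 2)) :: PRIM2(mul)]; D=∅⟩
6. ⟨S=∅; E={p↦6}; C=[p]; D=[(∅, ∅, [(λq. (let p = 0 in p)) :: AP :: ((-1 * 0) * (-1 + 2)) :: PRIM2(mul)])]⟩
7. ⟨S=[6]; E={p↦6}; C=∅; D=[(∅, ∅, [(λq. (let p = 0 in p)) :: AP :: ((-1 * 0) * (-1 + 2)) :: PRIM2(mul)])]⟩
8. ⟨S=[6]; E=∅; C=[(λq. (let p = 0 in p)) :: AP :: ((-1 * 0) * (-1 + 2)) :: PRIM2(mul)]; D=∅⟩
9. ⟨S=[clo(λq. (let p = 0 in p), ∅) :: 6]; E=∅; C=[AP :: ((-1 * 0) * (-1 + 2)) :: PRIM2(mul)]; D=∅⟩
10. ⟨S=∅; E={q↦6}; C=[(let p = 0 in p)]; D=[(∅, ∅, [((-1 * 0) * (-1 + 2)) :: PRIM2(mul)])]⟩
11. ⟨S=∅; E={q↦6}; C=[0 :: (λp. p) :: AP]; D=[(∅, ∅, [((-1 * 0) * (-1 + 2)) :: PRIM2(mul)])]⟩
12. ⟨S=[0]; E={q↦6}; C=[(λp. p) :: AP]; D=[(∅, ∅, [((-1 * 0) * (-1 + 2)) :: PRIM2(mul)])]⟩
13. ⟨S=[clo(λp. p, {q↦6}) :: 0]; E={q↦6}; C=[AP]; D=[(∅, ∅, [((-1 * 0) * (-1 + 2)) :: PRIM2(mul)])]⟩
14. ⟨S=∅; E={p↦0, q↦6}; C=[p]; D=[(∅, {q↦6}, ∅) :: (∅, ∅, [((-1 * 0) * (-1 + 2)) :: PRIM2(mul)])]⟩
15. ⟨S=[0]; E={p↦0, q↦6}; C=∅; D=[(∅, {q↦6}, ∅) :: (∅, ∅, [((-1 * 0) * (-1 + 2)) :: PRIM2(mul)])]⟩
16. ⟨S=[0]; E={q↦6}; C=∅; D=[(∅, ∅, [((-1 * 0) * (-1 + 2)) :: PRIM2(mul)])]⟩
17. ⟨S=[0]; E=∅; C=[((-1 * 0) * (-1 + 2)) :: PRIM2(mul)]; D=∅⟩
18. ⟨S=[0]; E=∅; C=[(-1 * 0) :: (-1 + 2) :: PRIM2(mul) :: PRIM2(mul)]; D=∅⟩
19. ⟨S=[0]; E=∅; C=[-1 :: 0 :: PRIM2(mul) :: (-1 + 2) :: PRIM2(mul) :: PRIM2(mul)]; D=∅⟩
20. ⟨S=[-1 :: 0]; E=∅; C=[0 :: PRIM2(mul) :: (-1 + 2) :: PRIM2(mul) :: PRIM2(mul)]; D=∅⟩
21. ⟨S=[0 :: -1 :: 0]; E=∅; C=[PRIM2(mul) :: (-1 + 2) :: PRIM2(mul) :: PRIM2(mul)]; D=∅⟩
22. ⟨S=[0 :: 0]; E=∅; C=[(-1 + 2) :: PRIM2(mul) :: PRIM2(mul)]; D=∅⟩
23. ⟨S=[0 :: 0]; E=∅; C=[-1 :: 2 :: PRIM2(add) :: PRIM2(mul) :: PRIM2(mul)]; D=∅⟩
24. ⟨S=[-1 :: 0 :: 0]; E=∅; C=[2 :: PRIM2(add) :: PRIM2(mul) :: PRIM2(mul)]; D=∅⟩
25. ⟨S=[2 :: -1 :: 0 :: 0]; E=∅; C=[PRIM2(add) :: PRIM2(mul) :: PRIM2(mul)]; D=∅⟩
26. ⟨S=[1 :: 0 :: 0]; E=∅; C=[PRIM2(mul) :: PRIM2(mul)]; D=∅⟩
27. ⟨S=[0 :: 0]; E=∅; C=[PRIM2(mul)]; D=∅⟩
28. ⟨S=[0]; E=∅; C=∅; D=∅⟩
→ final value 0

Answer: 0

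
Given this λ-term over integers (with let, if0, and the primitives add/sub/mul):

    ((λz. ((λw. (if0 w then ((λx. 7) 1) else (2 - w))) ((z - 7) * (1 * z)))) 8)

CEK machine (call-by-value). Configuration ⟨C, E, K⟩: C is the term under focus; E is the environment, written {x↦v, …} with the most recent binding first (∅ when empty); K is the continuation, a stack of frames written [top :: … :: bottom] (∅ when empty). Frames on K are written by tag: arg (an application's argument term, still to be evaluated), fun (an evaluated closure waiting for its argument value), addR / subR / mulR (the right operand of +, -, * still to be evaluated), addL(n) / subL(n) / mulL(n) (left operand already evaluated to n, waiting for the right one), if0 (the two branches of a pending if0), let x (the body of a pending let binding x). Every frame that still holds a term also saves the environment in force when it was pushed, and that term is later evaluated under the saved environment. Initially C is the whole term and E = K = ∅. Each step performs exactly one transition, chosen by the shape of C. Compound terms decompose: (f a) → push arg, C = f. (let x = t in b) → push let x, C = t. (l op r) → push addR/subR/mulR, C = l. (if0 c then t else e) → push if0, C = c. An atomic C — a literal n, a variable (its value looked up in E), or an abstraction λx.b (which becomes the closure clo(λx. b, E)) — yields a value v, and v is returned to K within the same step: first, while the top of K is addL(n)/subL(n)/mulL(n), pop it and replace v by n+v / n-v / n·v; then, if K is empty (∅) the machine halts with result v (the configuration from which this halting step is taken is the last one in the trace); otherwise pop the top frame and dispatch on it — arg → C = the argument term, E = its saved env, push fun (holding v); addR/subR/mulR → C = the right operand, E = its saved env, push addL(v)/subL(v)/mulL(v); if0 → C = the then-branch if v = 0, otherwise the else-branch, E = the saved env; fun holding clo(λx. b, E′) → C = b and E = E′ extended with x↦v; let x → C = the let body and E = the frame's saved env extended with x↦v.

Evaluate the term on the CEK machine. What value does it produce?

0. [C=((λz. ((λw. (if0 w then ((λx. 7) 1) else (2 - w))) ((z - 7) * (1 * z)))) 8) | E=∅ | K=∅]
1. [C=(λz. ((λw. (if0 w then ((λx. 7) 1) else (2 - w))) ((z - 7) * (1 * z)))) | E=∅ | K=[arg]]
2. [C=8 | E=∅ | K=[fun]]
3. [C=((λw. (if0 w then ((λx. 7) 1) else (2 - w))) ((z - 7) * (1 * z))) | E={z↦8} | K=∅]
4. [C=(λw. (if0 w then ((λx. 7) 1) else (2 - w))) | E={z↦8} | K=[arg]]
5. [C=((z - 7) * (1 * z)) | E={z↦8} | K=[fun]]
6. [C=(z - 7) | E={z↦8} | K=[mulR :: fun]]
7. [C=z | E={z↦8} | K=[subR :: mulR :: fun]]
8. [C=7 | E={z↦8} | K=[subL(8) :: mulR :: fun]]
9. [C=(1 * z) | E={z↦8} | K=[mulL(1) :: fun]]
10. [C=1 | E={z↦8} | K=[mulR :: mulL(1) :: fun]]
11. [C=z | E={z↦8} | K=[mulL(1) :: mulL(1) :: fun]]
12. [C=(if0 w then ((λx. 7) 1) else (2 - w)) | E={w↦8, z↦8} | K=∅]
13. [C=w | E={w↦8, z↦8} | K=[if0]]
14. [C=(2 - w) | E={w↦8, z↦8} | K=∅]
15. [C=2 | E={w↦8, z↦8} | K=[subR]]
16. [C=w | E={w↦8, z↦8} | K=[subL(2)]]
→ final value -6

Answer: -6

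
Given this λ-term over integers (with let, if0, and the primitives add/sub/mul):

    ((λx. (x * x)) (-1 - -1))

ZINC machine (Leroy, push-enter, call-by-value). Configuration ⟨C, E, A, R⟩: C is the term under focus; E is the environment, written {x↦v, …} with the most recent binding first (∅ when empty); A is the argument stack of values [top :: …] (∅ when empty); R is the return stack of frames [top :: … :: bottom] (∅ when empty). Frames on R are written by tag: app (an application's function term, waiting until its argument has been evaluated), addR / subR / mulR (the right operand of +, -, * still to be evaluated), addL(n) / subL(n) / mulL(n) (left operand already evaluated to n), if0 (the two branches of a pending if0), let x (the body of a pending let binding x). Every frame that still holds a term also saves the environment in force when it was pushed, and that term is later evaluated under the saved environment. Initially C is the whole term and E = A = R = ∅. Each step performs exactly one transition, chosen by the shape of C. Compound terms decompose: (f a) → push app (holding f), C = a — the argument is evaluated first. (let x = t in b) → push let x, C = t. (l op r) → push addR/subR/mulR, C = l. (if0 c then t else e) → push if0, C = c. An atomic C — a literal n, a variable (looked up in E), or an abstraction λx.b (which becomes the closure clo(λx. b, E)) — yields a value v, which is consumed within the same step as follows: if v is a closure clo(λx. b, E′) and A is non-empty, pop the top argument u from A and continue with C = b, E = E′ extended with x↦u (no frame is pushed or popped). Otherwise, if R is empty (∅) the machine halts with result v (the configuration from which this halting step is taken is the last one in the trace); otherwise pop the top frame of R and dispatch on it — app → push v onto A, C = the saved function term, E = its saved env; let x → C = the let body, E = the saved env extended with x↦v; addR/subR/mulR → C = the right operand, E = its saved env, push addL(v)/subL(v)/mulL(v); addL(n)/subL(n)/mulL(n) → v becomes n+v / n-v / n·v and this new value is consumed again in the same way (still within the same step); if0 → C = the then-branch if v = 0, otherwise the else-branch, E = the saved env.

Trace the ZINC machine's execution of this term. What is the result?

[0] [C=((λx. (x * x)) (-1 - -1)) | E=∅ | A=∅ | R=∅]
[1] [C=(-1 - -1) | E=∅ | A=∅ | R=[app]]
[2] [C=-1 | E=∅ | A=∅ | R=[subR :: app]]
[3] [C=-1 | E=∅ | A=∅ | R=[subL(-1) :: app]]
[4] [C=(λx. (x * x)) | E=∅ | A=[0] | R=∅]
[5] [C=(x * x) | E={x↦0} | A=∅ | R=∅]
[6] [C=x | E={x↦0} | A=∅ | R=[mulR]]
[7] [C=x | E={x↦0} | A=∅ | R=[mulL(0)]]
→ final value 0

Answer: 0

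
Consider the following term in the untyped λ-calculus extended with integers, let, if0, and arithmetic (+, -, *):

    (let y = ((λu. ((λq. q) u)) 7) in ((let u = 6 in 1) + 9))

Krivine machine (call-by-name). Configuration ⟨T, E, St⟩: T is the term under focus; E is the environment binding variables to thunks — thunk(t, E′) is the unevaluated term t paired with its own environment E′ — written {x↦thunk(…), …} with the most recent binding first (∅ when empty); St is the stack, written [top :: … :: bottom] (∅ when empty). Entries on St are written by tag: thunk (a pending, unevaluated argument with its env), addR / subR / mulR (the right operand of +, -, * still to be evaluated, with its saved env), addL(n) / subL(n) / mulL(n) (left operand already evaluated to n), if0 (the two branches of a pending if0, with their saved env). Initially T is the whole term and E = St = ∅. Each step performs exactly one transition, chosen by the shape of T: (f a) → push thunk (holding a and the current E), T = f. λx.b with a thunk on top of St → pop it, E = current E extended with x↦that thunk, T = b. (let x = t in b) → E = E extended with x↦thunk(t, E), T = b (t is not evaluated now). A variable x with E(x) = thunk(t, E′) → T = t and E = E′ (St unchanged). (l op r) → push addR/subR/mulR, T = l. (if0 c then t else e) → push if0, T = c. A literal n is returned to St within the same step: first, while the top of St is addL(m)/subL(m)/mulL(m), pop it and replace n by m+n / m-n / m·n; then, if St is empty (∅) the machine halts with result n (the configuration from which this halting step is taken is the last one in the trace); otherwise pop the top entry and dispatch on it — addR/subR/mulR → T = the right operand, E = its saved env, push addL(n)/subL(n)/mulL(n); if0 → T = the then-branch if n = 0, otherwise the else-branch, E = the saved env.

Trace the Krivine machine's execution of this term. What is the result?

Answer: 10

Machine steps:
t=0: [T=(let y = ((λu. ((λq. q) u)) 7) in ((let u = 6 in 1) + 9)) | E=∅ | St=∅]
t=1: [T=((let u = 6 in 1) + 9) | E={y↦thunk(((λu. ((λq. q) u)) 7), ∅)} | St=∅]
t=2: [T=(let u = 6 in 1) | E={y↦thunk(((λu. ((λq. q) u)) 7), ∅)} | St=[addR]]
t=3: [T=1 | E={u↦thunk(6, {y↦thunk(((λu. ((λq. q) u)) 7), ∅)}), y↦thunk(((λu. ((λq. q) u)) 7), ∅)} | St=[addR]]
t=4: [T=9 | E={y↦thunk(((λu. ((λq. q) u)) 7), ∅)} | St=[addL(1)]]
→ final value 10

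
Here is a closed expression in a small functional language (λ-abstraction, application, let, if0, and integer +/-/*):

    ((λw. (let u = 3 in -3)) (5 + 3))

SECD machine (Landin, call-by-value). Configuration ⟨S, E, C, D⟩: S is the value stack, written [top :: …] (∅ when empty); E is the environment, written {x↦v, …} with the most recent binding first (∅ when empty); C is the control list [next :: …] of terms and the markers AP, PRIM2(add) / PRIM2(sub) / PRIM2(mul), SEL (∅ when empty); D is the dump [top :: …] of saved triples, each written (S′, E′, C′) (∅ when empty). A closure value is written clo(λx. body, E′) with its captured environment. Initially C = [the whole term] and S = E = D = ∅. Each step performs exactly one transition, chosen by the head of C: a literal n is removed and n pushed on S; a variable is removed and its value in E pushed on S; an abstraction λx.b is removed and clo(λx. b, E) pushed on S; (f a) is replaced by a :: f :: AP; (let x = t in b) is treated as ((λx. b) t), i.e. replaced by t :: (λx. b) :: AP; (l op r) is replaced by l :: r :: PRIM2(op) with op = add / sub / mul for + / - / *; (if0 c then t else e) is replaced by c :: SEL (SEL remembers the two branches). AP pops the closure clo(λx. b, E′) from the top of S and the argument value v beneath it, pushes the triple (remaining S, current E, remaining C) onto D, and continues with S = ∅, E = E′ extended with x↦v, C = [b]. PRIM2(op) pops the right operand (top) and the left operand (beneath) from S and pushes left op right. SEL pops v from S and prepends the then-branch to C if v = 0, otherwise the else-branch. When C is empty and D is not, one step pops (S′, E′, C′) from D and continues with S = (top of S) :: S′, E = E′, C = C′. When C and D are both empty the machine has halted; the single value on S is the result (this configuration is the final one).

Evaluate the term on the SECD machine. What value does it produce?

Answer: -3

Execution trace:
0. [S=∅ | E=∅ | C=[((λw. (let u = 3 in -3)) (5 + 3))] | D=∅]
1. [S=∅ | E=∅ | C=[(5 + 3) :: (λw. (let u = 3 in -3)) :: AP] | D=∅]
2. [S=∅ | E=∅ | C=[5 :: 3 :: PRIM2(add) :: (λw. (let u = 3 in -3)) :: AP] | D=∅]
3. [S=[5] | E=∅ | C=[3 :: PRIM2(add) :: (λw. (let u = 3 in -3)) :: AP] | D=∅]
4. [S=[3 :: 5] | E=∅ | C=[PRIM2(add) :: (λw. (let u = 3 in -3)) :: AP] | D=∅]
5. [S=[8] | E=∅ | C=[(λw. (let u = 3 in -3)) :: AP] | D=∅]
6. [S=[clo(λw. (let u = 3 in -3), ∅) :: 8] | E=∅ | C=[AP] | D=∅]
7. [S=∅ | E={w↦8} | C=[(let u = 3 in -3)] | D=[(∅, ∅, ∅)]]
8. [S=∅ | E={w↦8} | C=[3 :: (λu. -3) :: AP] | D=[(∅, ∅, ∅)]]
9. [S=[3] | E={w↦8} | C=[(λu. -3) :: AP] | D=[(∅, ∅, ∅)]]
10. [S=[clo(λu. -3, {w↦8}) :: 3] | E={w↦8} | C=[AP] | D=[(∅, ∅, ∅)]]
11. [S=∅ | E={u↦3, w↦8} | C=[-3] | D=[(∅, {w↦8}, ∅) :: (∅, ∅, ∅)]]
12. [S=[-3] | E={u↦3, w↦8} | C=∅ | D=[(∅, {w↦8}, ∅) :: (∅, ∅, ∅)]]
13. [S=[-3] | E={w↦8} | C=∅ | D=[(∅, ∅, ∅)]]
14. [S=[-3] | E=∅ | C=∅ | D=∅]
→ final value -3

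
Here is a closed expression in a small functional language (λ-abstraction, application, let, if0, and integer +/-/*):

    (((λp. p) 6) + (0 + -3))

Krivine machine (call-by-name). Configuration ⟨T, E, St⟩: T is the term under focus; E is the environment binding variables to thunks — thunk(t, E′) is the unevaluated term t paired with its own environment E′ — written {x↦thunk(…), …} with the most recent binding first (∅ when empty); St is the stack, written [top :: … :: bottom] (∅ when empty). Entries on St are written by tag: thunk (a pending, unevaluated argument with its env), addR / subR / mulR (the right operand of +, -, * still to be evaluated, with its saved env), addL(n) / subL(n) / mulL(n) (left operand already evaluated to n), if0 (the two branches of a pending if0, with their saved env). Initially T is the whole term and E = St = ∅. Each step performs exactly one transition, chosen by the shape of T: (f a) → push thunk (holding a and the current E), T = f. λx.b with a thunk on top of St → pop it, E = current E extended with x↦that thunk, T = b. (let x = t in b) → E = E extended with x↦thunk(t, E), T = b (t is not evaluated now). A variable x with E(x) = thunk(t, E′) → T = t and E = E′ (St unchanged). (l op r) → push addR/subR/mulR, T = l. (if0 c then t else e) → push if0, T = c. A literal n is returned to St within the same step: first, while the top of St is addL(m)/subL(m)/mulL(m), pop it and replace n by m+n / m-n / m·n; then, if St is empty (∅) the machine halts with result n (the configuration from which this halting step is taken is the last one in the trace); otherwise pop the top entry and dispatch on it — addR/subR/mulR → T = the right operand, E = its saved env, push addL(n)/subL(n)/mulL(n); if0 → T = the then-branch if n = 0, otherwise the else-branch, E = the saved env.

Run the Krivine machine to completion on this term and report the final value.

Answer: 3

Execution trace:
step 0: [T=(((λp. p) 6) + (0 + -3)) | E=∅ | St=∅]
step 1: [T=((λp. p) 6) | E=∅ | St=[addR]]
step 2: [T=(λp. p) | E=∅ | St=[thunk :: addR]]
step 3: [T=p | E={p↦thunk(6, ∅)} | St=[addR]]
step 4: [T=6 | E=∅ | St=[addR]]
step 5: [T=(0 + -3) | E=∅ | St=[addL(6)]]
step 6: [T=0 | E=∅ | St=[addR :: addL(6)]]
step 7: [T=-3 | E=∅ | St=[addL(0) :: addL(6)]]
→ final value 3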